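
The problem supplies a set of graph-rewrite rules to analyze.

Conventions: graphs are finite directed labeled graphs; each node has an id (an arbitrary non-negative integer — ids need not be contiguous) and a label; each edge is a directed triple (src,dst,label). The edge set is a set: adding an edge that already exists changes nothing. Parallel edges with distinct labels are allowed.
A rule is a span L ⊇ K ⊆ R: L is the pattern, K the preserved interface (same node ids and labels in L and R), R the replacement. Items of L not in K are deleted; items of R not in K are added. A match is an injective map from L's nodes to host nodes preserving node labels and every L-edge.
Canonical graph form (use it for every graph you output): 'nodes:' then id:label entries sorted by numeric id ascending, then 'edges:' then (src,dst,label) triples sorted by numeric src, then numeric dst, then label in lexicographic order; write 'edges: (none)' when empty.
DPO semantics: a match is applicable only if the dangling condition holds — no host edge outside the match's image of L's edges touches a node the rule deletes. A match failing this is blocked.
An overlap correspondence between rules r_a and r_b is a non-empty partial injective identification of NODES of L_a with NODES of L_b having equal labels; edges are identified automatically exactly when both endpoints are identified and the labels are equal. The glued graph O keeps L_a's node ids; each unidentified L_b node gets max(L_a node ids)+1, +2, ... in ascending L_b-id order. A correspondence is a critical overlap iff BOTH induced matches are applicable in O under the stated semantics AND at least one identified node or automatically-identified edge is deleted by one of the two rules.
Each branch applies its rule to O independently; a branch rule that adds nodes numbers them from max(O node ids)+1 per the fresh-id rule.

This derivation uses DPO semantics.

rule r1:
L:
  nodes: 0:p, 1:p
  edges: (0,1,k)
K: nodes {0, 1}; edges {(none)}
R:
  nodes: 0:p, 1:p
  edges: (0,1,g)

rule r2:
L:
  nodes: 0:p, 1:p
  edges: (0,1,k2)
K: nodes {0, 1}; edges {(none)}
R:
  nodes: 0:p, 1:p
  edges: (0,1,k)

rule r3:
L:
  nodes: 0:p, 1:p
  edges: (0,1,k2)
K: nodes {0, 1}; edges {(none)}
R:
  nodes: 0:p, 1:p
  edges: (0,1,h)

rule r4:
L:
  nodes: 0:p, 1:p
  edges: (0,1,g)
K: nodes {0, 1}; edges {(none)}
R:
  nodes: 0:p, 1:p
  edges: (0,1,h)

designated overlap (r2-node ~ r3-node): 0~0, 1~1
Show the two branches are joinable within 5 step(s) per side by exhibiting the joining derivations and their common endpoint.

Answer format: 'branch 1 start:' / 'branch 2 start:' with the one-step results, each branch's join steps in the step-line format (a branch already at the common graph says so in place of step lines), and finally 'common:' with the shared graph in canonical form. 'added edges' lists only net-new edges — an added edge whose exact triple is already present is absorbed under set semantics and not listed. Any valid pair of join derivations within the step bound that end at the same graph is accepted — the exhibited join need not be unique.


branch 1 start:
nodes: 0:p, 1:p
edges: (0,1,k)
branch 2 start:
nodes: 0:p, 1:p
edges: (0,1,h)
branch 1 step 1: rule r1; match: 0->0, 1->1; deleted nodes (none); deleted edges (0,1,k); added nodes (none); added edges (0,1,g); result: nodes: 0:p, 1:p edges: (0,1,g)
branch 1 step 2: rule r4; match: 0->0, 1->1; deleted nodes (none); deleted edges (0,1,g); added nodes (none); added edges (0,1,h); result: nodes: 0:p, 1:p edges: (0,1,h)
branch 2: already at the common graph (0 steps)
common:
nodes: 0:p, 1:p
edges: (0,1,h)


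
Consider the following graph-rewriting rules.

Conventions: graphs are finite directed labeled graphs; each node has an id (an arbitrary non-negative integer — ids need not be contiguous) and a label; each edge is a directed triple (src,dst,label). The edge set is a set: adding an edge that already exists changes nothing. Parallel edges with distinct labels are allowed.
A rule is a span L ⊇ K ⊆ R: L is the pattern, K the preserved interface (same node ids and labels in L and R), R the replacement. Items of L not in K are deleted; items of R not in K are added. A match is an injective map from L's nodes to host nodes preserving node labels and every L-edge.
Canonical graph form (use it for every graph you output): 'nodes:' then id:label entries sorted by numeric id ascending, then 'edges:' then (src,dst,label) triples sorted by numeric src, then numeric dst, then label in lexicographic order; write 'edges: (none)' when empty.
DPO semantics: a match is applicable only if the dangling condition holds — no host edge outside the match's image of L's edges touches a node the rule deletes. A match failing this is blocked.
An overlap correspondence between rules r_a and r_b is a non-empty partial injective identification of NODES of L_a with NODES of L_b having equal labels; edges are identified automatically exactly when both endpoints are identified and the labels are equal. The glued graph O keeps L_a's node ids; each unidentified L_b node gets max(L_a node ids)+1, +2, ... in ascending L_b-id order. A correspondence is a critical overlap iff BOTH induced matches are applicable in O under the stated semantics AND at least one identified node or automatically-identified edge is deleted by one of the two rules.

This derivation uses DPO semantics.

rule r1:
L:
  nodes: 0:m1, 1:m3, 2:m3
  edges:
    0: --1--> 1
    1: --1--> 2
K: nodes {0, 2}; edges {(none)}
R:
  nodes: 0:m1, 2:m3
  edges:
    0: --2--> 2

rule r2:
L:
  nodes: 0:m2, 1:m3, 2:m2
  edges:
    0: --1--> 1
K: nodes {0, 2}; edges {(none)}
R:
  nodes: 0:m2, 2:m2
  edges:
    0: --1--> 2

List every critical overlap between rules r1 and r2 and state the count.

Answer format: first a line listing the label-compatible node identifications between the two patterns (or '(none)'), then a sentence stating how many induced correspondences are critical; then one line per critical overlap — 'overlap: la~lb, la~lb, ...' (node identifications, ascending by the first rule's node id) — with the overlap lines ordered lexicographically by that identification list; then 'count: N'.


label-compatible node identifications between L(r1) and L(r2): 1~1, 2~1
0 of the induced correspondences are critical overlaps of r1 and r2.
count: 0


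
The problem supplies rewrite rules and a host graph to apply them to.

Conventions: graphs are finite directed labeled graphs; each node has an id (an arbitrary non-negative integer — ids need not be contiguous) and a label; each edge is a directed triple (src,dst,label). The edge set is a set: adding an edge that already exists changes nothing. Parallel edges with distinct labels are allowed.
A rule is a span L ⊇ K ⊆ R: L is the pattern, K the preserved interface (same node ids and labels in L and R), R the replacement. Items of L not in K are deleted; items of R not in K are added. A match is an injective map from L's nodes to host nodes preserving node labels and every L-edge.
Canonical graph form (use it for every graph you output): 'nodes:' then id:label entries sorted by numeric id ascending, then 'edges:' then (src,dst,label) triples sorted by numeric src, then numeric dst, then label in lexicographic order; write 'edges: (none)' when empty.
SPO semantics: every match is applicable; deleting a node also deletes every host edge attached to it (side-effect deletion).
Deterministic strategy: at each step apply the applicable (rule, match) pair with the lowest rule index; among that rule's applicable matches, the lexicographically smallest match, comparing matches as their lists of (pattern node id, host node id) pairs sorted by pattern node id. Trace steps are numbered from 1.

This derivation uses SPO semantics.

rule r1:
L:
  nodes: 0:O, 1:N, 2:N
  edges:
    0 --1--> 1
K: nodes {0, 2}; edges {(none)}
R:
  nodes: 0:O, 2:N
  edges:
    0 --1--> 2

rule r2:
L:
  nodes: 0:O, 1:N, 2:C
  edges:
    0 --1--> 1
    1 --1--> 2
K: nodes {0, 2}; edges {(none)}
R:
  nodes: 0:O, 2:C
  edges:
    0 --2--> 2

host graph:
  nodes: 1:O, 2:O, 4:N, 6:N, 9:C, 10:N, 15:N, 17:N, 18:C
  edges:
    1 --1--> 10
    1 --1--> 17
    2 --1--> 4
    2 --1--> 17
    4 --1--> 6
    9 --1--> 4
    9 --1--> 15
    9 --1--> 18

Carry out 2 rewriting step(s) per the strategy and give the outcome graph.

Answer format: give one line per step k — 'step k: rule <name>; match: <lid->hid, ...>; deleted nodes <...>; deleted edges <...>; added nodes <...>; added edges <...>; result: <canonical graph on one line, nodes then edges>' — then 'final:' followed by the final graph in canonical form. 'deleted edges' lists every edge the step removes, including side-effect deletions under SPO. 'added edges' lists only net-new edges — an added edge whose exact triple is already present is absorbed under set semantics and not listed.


step 1: rule r1; match: 0->1, 1->10, 2->4; deleted nodes 10; deleted edges (1,10,1); added nodes (none); added edges (1,4,1); result: nodes: 1:O, 2:O, 4:N, 6:N, 9:C, 15:N, 17:N, 18:C edges: (1,4,1); (1,17,1); (2,4,1); (2,17,1); (4,6,1); (9,4,1); (9,15,1); (9,18,1)
step 2: rule r1; match: 0->1, 1->4, 2->6; deleted nodes 4; deleted edges (1,4,1); (2,4,1); (4,6,1); (9,4,1); added nodes (none); added edges (1,6,1); result: nodes: 1:O, 2:O, 6:N, 9:C, 15:N, 17:N, 18:C edges: (1,6,1); (1,17,1); (2,17,1); (9,15,1); (9,18,1)
final:
nodes: 1:O, 2:O, 6:N, 9:C, 15:N, 17:N, 18:C
edges: (1,6,1); (1,17,1); (2,17,1); (9,15,1); (9,18,1)


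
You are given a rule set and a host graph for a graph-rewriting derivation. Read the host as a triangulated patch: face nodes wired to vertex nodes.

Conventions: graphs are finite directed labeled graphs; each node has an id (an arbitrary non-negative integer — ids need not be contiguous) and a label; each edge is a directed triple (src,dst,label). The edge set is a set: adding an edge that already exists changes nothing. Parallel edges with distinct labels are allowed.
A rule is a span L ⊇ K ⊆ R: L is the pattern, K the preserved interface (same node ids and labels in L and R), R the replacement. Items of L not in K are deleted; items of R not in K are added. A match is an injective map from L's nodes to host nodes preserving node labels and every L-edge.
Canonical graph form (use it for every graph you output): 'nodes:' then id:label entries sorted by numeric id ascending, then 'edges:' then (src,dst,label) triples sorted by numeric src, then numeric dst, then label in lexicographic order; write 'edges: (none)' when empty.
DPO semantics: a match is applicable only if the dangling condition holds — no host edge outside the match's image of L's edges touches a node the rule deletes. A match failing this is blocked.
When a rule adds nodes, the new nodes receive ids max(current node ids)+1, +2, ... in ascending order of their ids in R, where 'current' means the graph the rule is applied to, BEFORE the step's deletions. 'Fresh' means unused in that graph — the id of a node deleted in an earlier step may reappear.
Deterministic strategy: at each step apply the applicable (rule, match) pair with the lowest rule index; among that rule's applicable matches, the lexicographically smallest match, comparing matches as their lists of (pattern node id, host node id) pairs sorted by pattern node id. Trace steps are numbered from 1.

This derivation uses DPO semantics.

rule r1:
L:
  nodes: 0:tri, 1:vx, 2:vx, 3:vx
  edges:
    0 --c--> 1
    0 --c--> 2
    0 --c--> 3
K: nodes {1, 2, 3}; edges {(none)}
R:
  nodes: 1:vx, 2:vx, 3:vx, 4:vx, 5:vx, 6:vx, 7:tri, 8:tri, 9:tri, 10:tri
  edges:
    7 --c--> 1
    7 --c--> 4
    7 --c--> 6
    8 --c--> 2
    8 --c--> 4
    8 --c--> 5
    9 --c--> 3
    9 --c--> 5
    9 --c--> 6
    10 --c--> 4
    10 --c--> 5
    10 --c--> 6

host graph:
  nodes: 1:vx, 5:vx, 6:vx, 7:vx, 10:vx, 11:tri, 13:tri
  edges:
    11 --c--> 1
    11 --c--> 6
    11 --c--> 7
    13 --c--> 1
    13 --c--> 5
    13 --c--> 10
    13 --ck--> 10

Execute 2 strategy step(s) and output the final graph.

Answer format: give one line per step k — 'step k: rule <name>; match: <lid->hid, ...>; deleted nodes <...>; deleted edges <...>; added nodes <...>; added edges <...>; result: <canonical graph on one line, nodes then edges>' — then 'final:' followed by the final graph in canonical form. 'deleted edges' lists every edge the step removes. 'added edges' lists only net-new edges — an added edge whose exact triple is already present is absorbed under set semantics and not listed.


step 1: rule r1; match: 0->11, 1->1, 2->6, 3->7; deleted nodes 11; deleted edges (11,1,c); (11,6,c); (11,7,c); added nodes 14, 15, 16, 17, 18, 19, 20; added edges (17,1,c); (17,14,c); (17,16,c); (18,6,c); (18,14,c); (18,15,c); (19,7,c); (19,15,c); (19,16,c); (20,14,c); (20,15,c); (20,16,c); result: nodes: 1:vx, 5:vx, 6:vx, 7:vx, 10:vx, 13:tri, 14:vx, 15:vx, 16:vx, 17:tri, 18:tri, 19:tri, 20:tri edges: (13,1,c); (13,5,c); (13,10,c); (13,10,ck); (17,1,c); (17,14,c); (17,16,c); (18,6,c); (18,14,c); (18,15,c); (19,7,c); (19,15,c); (19,16,c); (20,14,c); (20,15,c); (20,16,c)
step 2: rule r1; match: 0->17, 1->1, 2->14, 3->16; deleted nodes 17; deleted edges (17,1,c); (17,14,c); (17,16,c); added nodes 21, 22, 23, 24, 25, 26, 27; added edges (24,1,c); (24,21,c); (24,23,c); (25,14,c); (25,21,c); (25,22,c); (26,16,c); (26,22,c); (26,23,c); (27,21,c); (27,22,c); (27,23,c); result: nodes: 1:vx, 5:vx, 6:vx, 7:vx, 10:vx, 13:tri, 14:vx, 15:vx, 16:vx, 18:tri, 19:tri, 20:tri, 21:vx, 22:vx, 23:vx, 24:tri, 25:tri, 26:tri, 27:tri edges: (13,1,c); (13,5,c); (13,10,c); (13,10,ck); (18,6,c); (18,14,c); (18,15,c); (19,7,c); (19,15,c); (19,16,c); (20,14,c); (20,15,c); (20,16,c); (24,1,c); (24,21,c); (24,23,c); (25,14,c); (25,21,c); (25,22,c); (26,16,c); (26,22,c); (26,23,c); (27,21,c); (27,22,c); (27,23,c)
final:
nodes: 1:vx, 5:vx, 6:vx, 7:vx, 10:vx, 13:tri, 14:vx, 15:vx, 16:vx, 18:tri, 19:tri, 20:tri, 21:vx, 22:vx, 23:vx, 24:tri, 25:tri, 26:tri, 27:tri
edges: (13,1,c); (13,5,c); (13,10,c); (13,10,ck); (18,6,c); (18,14,c); (18,15,c); (19,7,c); (19,15,c); (19,16,c); (20,14,c); (20,15,c); (20,16,c); (24,1,c); (24,21,c); (24,23,c); (25,14,c); (25,21,c); (25,22,c); (26,16,c); (26,22,c); (26,23,c); (27,21,c); (27,22,c); (27,23,c)


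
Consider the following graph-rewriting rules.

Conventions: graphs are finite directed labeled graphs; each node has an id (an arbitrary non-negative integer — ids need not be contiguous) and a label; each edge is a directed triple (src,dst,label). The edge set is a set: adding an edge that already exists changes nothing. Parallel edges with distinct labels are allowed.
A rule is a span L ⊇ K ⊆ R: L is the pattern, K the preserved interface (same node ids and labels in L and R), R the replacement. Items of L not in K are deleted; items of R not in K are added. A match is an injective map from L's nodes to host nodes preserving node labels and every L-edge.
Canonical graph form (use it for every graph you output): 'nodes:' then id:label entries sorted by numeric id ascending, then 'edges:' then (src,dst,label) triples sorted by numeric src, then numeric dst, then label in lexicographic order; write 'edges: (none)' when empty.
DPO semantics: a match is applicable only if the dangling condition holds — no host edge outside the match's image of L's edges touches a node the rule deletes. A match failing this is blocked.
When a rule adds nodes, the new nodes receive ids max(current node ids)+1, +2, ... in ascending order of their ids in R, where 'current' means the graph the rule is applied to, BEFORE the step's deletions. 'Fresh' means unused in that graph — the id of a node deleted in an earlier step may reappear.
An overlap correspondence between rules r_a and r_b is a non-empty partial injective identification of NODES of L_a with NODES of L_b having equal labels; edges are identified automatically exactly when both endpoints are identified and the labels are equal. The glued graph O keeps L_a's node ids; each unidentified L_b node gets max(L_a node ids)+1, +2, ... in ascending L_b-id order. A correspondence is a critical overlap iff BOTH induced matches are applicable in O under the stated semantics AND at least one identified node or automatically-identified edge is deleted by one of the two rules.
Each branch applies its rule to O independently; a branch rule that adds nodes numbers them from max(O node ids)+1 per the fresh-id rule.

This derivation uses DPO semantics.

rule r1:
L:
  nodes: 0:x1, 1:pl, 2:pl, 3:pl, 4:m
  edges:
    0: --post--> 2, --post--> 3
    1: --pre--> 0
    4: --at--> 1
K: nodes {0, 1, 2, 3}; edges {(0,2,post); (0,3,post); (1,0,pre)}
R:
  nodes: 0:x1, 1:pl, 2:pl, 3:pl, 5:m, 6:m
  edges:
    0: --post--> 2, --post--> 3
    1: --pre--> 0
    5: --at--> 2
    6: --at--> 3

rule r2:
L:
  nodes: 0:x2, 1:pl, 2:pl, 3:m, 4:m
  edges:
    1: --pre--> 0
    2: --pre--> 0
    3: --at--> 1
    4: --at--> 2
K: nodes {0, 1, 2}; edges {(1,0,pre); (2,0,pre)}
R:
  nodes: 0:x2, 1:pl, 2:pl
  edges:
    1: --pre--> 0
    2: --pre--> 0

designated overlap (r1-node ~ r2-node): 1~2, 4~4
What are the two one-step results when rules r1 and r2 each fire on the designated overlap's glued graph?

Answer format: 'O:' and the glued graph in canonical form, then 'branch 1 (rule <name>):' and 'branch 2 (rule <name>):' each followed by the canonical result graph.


O:
nodes: 0:x1, 1:pl, 2:pl, 3:pl, 4:m, 5:x2, 6:pl, 7:m
edges: (0,2,post); (0,3,post); (1,0,pre); (1,5,pre); (4,1,at); (6,5,pre); (7,6,at)
branch 1 (rule r1):
nodes: 0:x1, 1:pl, 2:pl, 3:pl, 5:x2, 6:pl, 7:m, 8:m, 9:m
edges: (0,2,post); (0,3,post); (1,0,pre); (1,5,pre); (6,5,pre); (7,6,at); (8,2,at); (9,3,at)
branch 2 (rule r2):
nodes: 0:x1, 1:pl, 2:pl, 3:pl, 5:x2, 6:pl
edges: (0,2,post); (0,3,post); (1,0,pre); (1,5,pre); (6,5,pre)


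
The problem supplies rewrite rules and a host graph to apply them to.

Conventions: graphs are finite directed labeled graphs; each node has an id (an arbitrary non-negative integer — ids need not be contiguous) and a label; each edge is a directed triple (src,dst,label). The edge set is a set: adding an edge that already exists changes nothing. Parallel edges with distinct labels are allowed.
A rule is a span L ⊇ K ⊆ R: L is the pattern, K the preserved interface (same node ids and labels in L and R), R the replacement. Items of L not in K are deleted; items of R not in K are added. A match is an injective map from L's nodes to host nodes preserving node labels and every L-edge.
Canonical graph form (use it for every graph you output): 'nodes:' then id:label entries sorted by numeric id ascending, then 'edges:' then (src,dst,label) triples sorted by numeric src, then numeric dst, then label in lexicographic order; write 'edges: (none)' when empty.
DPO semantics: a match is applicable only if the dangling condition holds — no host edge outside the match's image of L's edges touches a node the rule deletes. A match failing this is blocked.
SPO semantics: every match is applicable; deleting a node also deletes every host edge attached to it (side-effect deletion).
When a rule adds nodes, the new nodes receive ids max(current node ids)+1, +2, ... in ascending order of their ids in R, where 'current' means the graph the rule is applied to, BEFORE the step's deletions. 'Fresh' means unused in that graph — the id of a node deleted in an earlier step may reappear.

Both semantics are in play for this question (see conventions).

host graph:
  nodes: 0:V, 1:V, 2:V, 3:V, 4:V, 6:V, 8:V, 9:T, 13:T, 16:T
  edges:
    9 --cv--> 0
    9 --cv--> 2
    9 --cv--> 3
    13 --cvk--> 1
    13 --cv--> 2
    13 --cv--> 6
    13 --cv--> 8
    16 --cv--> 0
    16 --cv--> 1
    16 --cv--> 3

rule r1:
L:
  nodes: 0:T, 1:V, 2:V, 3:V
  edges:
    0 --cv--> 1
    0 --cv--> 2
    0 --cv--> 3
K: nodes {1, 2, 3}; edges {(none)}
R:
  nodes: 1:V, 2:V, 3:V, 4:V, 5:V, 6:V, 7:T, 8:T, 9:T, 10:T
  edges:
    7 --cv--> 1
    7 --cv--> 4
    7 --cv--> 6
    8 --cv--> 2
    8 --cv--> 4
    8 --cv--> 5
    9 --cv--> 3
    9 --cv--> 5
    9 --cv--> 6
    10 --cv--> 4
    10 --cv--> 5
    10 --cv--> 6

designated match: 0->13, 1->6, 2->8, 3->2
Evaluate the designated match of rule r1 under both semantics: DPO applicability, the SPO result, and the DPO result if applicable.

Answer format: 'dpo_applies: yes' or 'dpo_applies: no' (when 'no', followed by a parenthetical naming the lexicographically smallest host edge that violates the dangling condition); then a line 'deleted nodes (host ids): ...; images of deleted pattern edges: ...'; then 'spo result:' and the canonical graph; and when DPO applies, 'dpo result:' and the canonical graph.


dpo_applies: no
(the rule deletes node 13, which keeps host edge (13,1,cvk) outside the match image — the dangling condition fails, DPO blocks; SPO proceeds and side-deletes such edges)
deleted nodes (host ids): 13; images of deleted pattern edges: (13,2,cv); (13,6,cv); (13,8,cv)
spo result:
nodes: 0:V, 1:V, 2:V, 3:V, 4:V, 6:V, 8:V, 9:T, 16:T, 17:V, 18:V, 19:V, 20:T, 21:T, 22:T, 23:T
edges: (9,0,cv); (9,2,cv); (9,3,cv); (16,0,cv); (16,1,cv); (16,3,cv); (20,6,cv); (20,17,cv); (20,19,cv); (21,8,cv); (21,17,cv); (21,18,cv); (22,2,cv); (22,18,cv); (22,19,cv); (23,17,cv); (23,18,cv); (23,19,cv)


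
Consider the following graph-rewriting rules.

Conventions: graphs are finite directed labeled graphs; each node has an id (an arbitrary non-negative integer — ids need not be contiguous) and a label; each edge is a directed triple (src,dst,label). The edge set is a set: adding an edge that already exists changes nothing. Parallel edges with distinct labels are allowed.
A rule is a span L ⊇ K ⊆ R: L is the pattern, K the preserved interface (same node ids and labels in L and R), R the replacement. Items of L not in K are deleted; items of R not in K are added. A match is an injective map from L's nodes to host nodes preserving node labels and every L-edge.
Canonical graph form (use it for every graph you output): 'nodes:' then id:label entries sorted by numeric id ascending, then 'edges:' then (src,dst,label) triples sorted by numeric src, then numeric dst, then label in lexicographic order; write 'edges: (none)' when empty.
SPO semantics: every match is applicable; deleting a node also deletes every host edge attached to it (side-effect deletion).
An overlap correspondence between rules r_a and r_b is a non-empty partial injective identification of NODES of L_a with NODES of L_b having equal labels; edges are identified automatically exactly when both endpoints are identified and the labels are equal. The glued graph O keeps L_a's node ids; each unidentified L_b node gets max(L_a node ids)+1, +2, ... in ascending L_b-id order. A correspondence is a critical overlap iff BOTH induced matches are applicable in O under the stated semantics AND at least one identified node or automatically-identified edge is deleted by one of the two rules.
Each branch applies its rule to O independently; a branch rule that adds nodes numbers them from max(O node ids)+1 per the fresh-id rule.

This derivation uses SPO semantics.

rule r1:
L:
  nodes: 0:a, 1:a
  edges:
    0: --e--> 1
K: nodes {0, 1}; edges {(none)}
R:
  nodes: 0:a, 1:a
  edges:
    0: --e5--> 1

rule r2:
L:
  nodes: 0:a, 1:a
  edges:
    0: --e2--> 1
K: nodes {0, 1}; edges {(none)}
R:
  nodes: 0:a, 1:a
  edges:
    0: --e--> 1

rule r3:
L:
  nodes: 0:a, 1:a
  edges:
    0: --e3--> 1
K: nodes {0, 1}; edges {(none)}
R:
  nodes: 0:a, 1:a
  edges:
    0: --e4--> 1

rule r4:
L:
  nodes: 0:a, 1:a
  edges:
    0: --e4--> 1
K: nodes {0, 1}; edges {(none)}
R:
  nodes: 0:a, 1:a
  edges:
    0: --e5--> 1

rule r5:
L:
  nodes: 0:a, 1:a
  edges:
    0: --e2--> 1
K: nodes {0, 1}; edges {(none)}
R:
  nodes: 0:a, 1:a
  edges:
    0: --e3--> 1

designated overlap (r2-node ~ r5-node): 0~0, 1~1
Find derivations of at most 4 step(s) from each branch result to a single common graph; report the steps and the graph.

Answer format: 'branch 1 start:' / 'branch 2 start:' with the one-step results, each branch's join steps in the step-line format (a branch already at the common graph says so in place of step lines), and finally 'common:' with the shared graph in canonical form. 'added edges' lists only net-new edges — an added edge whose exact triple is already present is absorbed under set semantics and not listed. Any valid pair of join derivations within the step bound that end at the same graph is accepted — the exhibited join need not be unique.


branch 1 start:
nodes: 0:a, 1:a
edges: (0,1,e)
branch 2 start:
nodes: 0:a, 1:a
edges: (0,1,e3)
branch 1 step 1: rule r1; match: 0->0, 1->1; deleted nodes (none); deleted edges (0,1,e); added nodes (none); added edges (0,1,e5); result: nodes: 0:a, 1:a edges: (0,1,e5)
branch 2 step 1: rule r3; match: 0->0, 1->1; deleted nodes (none); deleted edges (0,1,e3); added nodes (none); added edges (0,1,e4); result: nodes: 0:a, 1:a edges: (0,1,e4)
branch 2 step 2: rule r4; match: 0->0, 1->1; deleted nodes (none); deleted edges (0,1,e4); added nodes (none); added edges (0,1,e5); result: nodes: 0:a, 1:a edges: (0,1,e5)
common:
nodes: 0:a, 1:a
edges: (0,1,e5)


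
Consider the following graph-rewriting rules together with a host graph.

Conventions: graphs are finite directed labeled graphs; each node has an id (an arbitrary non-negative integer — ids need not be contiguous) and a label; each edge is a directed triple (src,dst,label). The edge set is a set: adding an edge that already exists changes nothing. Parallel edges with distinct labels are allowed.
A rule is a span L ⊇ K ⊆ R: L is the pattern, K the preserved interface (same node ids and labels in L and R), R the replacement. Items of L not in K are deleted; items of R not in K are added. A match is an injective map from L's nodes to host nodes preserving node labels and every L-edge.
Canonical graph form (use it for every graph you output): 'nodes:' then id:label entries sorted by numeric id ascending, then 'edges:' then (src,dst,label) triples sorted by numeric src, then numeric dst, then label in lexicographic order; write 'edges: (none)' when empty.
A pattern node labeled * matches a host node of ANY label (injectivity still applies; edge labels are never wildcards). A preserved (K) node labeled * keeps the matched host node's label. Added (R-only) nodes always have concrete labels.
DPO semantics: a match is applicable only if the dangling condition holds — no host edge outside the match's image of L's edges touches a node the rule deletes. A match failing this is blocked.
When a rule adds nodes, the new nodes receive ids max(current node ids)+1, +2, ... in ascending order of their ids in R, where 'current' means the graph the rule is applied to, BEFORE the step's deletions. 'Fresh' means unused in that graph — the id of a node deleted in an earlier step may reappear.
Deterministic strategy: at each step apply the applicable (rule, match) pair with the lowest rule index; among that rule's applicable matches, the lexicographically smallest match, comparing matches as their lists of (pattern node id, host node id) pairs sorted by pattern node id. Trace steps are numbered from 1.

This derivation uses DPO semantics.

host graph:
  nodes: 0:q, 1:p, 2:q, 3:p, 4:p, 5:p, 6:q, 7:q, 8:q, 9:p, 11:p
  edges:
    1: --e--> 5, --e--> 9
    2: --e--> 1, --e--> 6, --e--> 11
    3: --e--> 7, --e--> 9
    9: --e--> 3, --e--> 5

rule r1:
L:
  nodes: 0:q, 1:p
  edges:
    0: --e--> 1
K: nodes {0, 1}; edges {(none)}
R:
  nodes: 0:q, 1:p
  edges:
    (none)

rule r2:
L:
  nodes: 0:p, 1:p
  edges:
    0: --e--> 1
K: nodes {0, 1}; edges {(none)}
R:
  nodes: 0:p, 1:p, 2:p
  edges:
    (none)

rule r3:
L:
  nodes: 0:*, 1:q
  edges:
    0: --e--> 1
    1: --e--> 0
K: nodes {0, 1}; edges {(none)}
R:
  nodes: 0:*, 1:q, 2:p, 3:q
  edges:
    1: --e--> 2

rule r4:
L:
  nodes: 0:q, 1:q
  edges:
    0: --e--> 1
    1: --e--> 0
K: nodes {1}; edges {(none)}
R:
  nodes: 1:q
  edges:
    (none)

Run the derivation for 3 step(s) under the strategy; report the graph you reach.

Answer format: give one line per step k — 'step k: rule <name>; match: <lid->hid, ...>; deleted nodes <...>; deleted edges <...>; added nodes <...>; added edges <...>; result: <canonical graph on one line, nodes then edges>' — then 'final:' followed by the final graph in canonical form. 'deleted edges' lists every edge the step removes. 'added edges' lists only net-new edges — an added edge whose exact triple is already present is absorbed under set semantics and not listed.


step 1: rule r1; match: 0->2, 1->1; deleted nodes (none); deleted edges (2,1,e); added nodes (none); added edges (none); result: nodes: 0:q, 1:p, 2:q, 3:p, 4:p, 5:p, 6:q, 7:q, 8:q, 9:p, 11:p edges: (1,5,e); (1,9,e); (2,6,e); (2,11,e); (3,7,e); (3,9,e); (9,3,e); (9,5,e)
step 2: rule r1; match: 0->2, 1->11; deleted nodes (none); deleted edges (2,11,e); added nodes (none); added edges (none); result: nodes: 0:q, 1:p, 2:q, 3:p, 4:p, 5:p, 6:q, 7:q, 8:q, 9:p, 11:p edges: (1,5,e); (1,9,e); (2,6,e); (3,7,e); (3,9,e); (9,3,e); (9,5,e)
step 3: rule r2; match: 0->1, 1->5; deleted nodes (none); deleted edges (1,5,e); added nodes 12; added edges (none); result: nodes: 0:q, 1:p, 2:q, 3:p, 4:p, 5:p, 6:q, 7:q, 8:q, 9:p, 11:p, 12:p edges: (1,9,e); (2,6,e); (3,7,e); (3,9,e); (9,3,e); (9,5,e)
final:
nodes: 0:q, 1:p, 2:q, 3:p, 4:p, 5:p, 6:q, 7:q, 8:q, 9:p, 11:p, 12:p
edges: (1,9,e); (2,6,e); (3,7,e); (3,9,e); (9,3,e); (9,5,e)


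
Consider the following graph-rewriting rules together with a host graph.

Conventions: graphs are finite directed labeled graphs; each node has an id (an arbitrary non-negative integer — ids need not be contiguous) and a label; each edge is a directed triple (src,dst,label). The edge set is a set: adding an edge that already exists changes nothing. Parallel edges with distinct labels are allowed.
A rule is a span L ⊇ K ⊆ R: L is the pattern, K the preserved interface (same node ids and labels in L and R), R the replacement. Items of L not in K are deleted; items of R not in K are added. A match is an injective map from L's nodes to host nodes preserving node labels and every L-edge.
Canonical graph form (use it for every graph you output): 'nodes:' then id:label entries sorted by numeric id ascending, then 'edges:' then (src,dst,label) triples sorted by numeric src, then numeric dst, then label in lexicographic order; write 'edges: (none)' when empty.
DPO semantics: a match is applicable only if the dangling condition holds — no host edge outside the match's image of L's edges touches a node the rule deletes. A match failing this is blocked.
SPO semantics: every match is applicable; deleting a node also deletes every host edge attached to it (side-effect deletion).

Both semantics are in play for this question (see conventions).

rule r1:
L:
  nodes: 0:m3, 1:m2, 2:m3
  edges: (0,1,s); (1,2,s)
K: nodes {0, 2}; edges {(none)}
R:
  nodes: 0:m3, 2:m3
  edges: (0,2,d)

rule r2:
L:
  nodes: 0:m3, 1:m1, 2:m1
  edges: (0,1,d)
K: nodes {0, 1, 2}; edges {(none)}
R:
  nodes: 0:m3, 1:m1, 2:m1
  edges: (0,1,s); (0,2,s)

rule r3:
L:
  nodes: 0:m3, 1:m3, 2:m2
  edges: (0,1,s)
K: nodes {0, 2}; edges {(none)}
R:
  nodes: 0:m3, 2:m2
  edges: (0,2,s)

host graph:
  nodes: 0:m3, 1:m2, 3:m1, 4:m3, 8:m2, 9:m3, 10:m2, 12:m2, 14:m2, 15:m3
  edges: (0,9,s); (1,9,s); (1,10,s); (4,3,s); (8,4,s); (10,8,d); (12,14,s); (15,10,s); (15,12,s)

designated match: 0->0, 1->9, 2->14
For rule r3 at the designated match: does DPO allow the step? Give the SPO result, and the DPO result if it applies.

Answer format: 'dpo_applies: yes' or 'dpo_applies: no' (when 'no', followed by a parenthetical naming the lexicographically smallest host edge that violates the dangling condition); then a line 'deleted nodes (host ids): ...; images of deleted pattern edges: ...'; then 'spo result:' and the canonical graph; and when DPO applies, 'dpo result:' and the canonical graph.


dpo_applies: no
(the rule deletes node 9, which keeps host edge (1,9,s) outside the match image — the dangling condition fails, DPO blocks; SPO proceeds and side-deletes such edges)
deleted nodes (host ids): 9; images of deleted pattern edges: (0,9,s)
spo result:
nodes: 0:m3, 1:m2, 3:m1, 4:m3, 8:m2, 10:m2, 12:m2, 14:m2, 15:m3
edges: (0,14,s); (1,10,s); (4,3,s); (8,4,s); (10,8,d); (12,14,s); (15,10,s); (15,12,s)


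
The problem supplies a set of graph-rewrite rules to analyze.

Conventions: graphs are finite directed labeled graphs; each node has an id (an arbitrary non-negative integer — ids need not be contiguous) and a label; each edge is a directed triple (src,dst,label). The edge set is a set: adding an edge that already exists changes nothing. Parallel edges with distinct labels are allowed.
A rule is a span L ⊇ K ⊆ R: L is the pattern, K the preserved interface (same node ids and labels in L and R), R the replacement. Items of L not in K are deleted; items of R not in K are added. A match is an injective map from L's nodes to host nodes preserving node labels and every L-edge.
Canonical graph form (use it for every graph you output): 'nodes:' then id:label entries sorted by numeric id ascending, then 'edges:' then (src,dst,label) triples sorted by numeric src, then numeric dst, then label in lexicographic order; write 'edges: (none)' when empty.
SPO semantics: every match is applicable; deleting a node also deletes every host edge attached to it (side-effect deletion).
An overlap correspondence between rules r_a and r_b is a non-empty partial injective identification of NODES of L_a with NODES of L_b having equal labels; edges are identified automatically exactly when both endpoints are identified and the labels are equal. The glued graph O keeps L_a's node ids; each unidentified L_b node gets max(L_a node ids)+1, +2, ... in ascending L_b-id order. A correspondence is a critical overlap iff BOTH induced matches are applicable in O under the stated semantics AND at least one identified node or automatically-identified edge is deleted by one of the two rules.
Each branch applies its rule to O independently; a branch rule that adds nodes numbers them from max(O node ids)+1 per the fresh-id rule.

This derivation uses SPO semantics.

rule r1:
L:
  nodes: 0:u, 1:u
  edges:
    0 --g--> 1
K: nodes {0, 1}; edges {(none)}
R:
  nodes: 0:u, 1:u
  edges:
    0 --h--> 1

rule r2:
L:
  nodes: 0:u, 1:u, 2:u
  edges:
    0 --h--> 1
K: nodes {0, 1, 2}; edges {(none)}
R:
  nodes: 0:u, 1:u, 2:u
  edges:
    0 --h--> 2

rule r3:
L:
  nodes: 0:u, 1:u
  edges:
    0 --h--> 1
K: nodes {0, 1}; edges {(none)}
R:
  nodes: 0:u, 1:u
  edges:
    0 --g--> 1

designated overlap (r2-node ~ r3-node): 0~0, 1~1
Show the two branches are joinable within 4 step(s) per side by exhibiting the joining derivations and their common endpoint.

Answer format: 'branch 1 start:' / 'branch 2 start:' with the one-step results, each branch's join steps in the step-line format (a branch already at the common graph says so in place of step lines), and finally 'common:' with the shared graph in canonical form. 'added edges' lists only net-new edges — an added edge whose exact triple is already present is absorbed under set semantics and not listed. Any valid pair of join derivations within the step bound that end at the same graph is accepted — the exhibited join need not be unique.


branch 1 start:
nodes: 0:u, 1:u, 2:u
edges: (0,2,h)
branch 2 start:
nodes: 0:u, 1:u, 2:u
edges: (0,1,g)
branch 1 step 1: rule r2; match: 0->0, 1->2, 2->1; deleted nodes (none); deleted edges (0,2,h); added nodes (none); added edges (0,1,h); result: nodes: 0:u, 1:u, 2:u edges: (0,1,h)
branch 2 step 1: rule r1; match: 0->0, 1->1; deleted nodes (none); deleted edges (0,1,g); added nodes (none); added edges (0,1,h); result: nodes: 0:u, 1:u, 2:u edges: (0,1,h)
common:
nodes: 0:u, 1:u, 2:u
edges: (0,1,h)


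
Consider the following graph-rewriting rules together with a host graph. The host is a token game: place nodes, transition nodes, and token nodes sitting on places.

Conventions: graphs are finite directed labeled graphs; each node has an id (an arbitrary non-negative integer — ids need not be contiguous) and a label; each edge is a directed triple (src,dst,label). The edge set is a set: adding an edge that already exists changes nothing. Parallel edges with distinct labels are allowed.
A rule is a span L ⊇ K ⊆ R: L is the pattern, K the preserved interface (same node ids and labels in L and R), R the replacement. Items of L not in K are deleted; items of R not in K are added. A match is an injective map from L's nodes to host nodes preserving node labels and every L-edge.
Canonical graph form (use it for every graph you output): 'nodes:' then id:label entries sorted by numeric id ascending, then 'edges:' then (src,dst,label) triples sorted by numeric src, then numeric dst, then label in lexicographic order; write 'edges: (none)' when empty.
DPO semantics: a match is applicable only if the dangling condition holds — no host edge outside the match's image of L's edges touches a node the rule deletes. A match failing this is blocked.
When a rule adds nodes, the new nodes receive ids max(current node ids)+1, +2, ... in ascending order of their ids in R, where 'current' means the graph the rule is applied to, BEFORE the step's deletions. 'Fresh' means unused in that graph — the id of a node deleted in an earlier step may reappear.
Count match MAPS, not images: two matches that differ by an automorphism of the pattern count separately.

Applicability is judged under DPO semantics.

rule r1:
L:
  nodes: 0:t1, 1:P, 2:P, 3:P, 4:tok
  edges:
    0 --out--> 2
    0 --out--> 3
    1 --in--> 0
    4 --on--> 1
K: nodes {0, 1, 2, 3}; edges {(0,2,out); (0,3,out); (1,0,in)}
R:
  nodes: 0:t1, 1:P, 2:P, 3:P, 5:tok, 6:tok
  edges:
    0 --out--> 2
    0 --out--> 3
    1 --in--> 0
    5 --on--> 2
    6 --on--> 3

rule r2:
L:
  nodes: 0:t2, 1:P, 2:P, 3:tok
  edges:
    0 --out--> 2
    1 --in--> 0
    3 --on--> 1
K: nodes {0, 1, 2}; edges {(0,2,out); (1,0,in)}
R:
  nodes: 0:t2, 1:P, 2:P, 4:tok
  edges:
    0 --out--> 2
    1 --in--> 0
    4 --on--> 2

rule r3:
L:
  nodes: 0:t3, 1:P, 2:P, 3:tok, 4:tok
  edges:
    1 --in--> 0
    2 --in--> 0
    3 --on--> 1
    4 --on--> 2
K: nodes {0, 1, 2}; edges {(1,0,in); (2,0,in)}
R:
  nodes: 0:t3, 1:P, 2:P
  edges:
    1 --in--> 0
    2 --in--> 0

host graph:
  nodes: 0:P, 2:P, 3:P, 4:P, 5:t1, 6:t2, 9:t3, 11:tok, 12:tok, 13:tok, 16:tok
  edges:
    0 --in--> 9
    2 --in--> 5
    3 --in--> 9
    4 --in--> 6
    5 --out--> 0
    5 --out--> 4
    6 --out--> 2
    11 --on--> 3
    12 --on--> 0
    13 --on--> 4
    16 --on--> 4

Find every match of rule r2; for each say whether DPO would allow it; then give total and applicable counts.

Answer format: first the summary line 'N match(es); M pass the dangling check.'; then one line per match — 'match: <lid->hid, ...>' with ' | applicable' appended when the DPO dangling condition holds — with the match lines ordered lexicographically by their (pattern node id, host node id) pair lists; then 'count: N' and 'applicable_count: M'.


2 match(es); 2 pass the dangling check.
match: 0->6, 1->4, 2->2, 3->13 | applicable
match: 0->6, 1->4, 2->2, 3->16 | applicable
count: 2
applicable_count: 2


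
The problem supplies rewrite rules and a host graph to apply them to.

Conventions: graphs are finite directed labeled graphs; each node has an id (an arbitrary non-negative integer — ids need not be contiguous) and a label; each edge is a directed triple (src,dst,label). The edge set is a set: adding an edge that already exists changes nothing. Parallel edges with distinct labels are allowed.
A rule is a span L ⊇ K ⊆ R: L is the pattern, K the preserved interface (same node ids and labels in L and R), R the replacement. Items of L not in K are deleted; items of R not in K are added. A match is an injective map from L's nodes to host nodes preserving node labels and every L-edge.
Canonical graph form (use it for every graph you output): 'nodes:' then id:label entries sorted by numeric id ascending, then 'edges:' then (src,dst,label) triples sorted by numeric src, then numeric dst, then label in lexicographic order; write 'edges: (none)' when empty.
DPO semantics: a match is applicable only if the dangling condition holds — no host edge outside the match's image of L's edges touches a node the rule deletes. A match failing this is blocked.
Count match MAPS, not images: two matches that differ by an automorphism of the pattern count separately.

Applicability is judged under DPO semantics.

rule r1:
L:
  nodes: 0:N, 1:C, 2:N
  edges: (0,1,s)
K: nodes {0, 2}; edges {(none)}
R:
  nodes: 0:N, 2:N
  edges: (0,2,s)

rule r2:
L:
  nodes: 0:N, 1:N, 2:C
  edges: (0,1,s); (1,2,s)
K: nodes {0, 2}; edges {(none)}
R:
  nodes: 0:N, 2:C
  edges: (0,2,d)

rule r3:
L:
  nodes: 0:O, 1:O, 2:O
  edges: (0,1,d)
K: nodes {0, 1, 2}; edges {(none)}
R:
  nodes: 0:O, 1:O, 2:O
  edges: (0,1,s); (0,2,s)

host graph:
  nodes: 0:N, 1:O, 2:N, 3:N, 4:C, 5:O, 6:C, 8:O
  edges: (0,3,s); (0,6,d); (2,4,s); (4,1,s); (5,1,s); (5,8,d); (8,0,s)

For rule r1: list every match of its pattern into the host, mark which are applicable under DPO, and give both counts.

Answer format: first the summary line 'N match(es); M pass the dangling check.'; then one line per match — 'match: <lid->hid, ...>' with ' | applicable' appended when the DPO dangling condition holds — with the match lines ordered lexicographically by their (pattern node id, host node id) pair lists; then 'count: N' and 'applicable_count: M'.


2 match(es); 0 pass the dangling check.
match: 0->2, 1->4, 2->0
match: 0->2, 1->4, 2->3
count: 2
applicable_count: 0
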